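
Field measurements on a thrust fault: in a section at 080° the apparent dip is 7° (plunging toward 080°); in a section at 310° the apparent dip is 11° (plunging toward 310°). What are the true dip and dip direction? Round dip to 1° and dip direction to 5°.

Each apparent-dip line lies in the plane. As unit vectors (x east, y north, z up), v₁ plunges 7°→080° and v₂ plunges 11°→310°.
Cross product v₁ × v₂ gives the pole to the plane: n ∝ (0.044, 0.278, 0.746).
True dip = arccos(n_z / |n|) = arccos(0.9356) = 20.7°.
Dip direction = atan2(0.044, 0.278) = 9° (azimuth of n's horizontal projection).

true dip 21°, dip direction 010°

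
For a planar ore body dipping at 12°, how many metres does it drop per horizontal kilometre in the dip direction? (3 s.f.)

213 m

drop per km = 1000 × tan 12° = 1000 × 0.2126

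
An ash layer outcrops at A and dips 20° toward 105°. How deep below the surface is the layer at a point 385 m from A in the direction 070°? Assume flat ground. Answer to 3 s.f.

115 m

The hole lies 35° from the dip direction, so the down-dip offset is 385 × cos 35° = 315.37 m.
Depth = down-dip offset × tan(dip) = 315.37 × tan 20° = 315.37 × 0.3640
Depth = 114.79 m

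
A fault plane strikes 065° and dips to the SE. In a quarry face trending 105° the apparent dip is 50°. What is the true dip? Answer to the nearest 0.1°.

61.7°

β = acute angle between strike 065° and section 105° = 40°.
tan(true dip) = tan 50° / sin 40° = 1.8540
true dip = arctan 1.8540 = 61.66°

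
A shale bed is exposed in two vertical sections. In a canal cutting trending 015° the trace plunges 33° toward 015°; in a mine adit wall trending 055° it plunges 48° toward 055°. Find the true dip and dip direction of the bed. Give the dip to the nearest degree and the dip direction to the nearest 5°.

Represent each trace as a vector plunging at its apparent dip toward its trend (east-north-up frame): v₁ = (0.217, 0.810, -0.545), v₂ = (0.548, 0.384, -0.743).
The plane normal is n = v₁ × v₂ ∝ (0.393, 0.137, 0.361).
Dip δ = arctan(|n_h|/n_z) = arctan(0.416/0.361) = 49.1°.
The horizontal component of n points toward azimuth atan2(n_x, n_y) = 71°, the dip direction.

true dip 49°, dip direction 070°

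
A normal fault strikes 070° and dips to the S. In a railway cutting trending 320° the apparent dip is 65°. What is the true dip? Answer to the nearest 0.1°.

66.3°

The section is 70° from the strike.
tan(true dip) = tan 65° / sin 70° = 2.2821
true dip = arctan 2.2821 = 66.34°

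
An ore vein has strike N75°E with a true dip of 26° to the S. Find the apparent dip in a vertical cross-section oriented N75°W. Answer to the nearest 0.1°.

The strike is N75°E and the section trends N75°W; the acute angle between them is β = 30°.
tan(apparent dip) = tan 26° · sin 30° = 0.2439
α = arctan(0.2439) = 13.71°

13.7°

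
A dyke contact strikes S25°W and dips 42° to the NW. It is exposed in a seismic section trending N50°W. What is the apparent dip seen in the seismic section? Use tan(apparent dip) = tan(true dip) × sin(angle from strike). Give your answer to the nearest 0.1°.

Angle between strike (S25°W) and section (N50°W): β = 75°.
tan(apparent dip) = tan 42° · sin 75° = 0.8697
apparent dip = arctan 0.8697 = 41.01°

41.0°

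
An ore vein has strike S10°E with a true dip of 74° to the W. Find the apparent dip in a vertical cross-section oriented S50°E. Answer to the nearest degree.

66°

Angle between strike (S10°E) and section (S50°E): β = 40°.
tan(apparent dip) = tan 74° · sin 40° = 2.2417
α = arctan(2.2417) = 65.96°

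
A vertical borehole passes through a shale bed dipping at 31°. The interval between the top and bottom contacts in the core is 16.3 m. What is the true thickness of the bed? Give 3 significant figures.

True thickness t = h · cos(dip) = 16.3 × cos 31°
t = 16.3 × 0.8572 = 13.972 m

14.0 m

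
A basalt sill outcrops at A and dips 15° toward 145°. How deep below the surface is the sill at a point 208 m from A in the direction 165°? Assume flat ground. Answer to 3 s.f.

The hole lies 20° from the dip direction, so the down-dip offset is 208 × cos 20° = 195.46 m.
Depth = down-dip offset × tan(dip) = 195.46 × tan 15° = 195.46 × 0.2679
Depth = 52.37 m

52.4 m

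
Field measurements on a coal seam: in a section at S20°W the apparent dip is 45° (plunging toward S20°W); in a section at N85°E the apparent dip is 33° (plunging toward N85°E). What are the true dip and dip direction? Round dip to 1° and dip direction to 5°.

true dip 57°, dip direction 150°

Each apparent-dip line lies in the plane. As unit vectors (x east, y north, z up), v₁ plunges 45°→S20°W and v₂ plunges 33°→N85°E.
n = v₁ × v₂ = (0.414, -0.722, 0.537) (taken with n_z > 0).
True dip = arccos(n_z / |n|) = arccos(0.5424) = 57.2°.
Dip direction = azimuth of (n_x, n_y) = atan2(0.414, -0.722) = 150°.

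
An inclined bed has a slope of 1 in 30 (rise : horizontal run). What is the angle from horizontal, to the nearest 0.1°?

1.9°

tan θ = 1/30 = 0.0333
θ = arctan(0.0333) = 1.91°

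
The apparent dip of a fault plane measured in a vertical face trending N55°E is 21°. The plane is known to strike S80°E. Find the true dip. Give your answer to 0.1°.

28.5°

β = acute angle between strike S80°E and section N55°E = 45°.
tan(true dip) = tan 21° / sin 45° = 0.5429
true dip = arctan 0.5429 = 28.50°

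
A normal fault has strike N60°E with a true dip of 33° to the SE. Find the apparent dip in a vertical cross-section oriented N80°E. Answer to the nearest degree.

The strike is N60°E and the section trends N80°E; the acute angle between them is β = 20°.
tan(apparent dip) = tan 33° · sin 20° = 0.2221
apparent dip = arctan 0.2221 = 12.52°

13°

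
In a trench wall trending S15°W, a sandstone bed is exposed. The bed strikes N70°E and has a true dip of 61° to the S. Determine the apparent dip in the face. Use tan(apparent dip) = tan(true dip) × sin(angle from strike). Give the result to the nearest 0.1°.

The strike is N70°E and the section trends S15°W; the acute angle between them is β = 55°.
tan(apparent dip) = tan 61° · sin 55° = 1.4778
apparent dip = arctan 1.4778 = 55.91°

55.9°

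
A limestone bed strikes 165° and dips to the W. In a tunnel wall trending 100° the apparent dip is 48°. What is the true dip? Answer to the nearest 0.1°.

50.8°

The section is 65° from the strike.
tan δ = tan α / sin β = tan 48° / sin 65° = 1.1106 / 0.9063 = 1.2254
true dip = arctan 1.2254 = 50.78°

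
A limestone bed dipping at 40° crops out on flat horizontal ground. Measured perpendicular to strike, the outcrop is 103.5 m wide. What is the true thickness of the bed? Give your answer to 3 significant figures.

66.5 m

True thickness t = w · sin(dip) = 103.5 × sin 40°
t = 103.5 × 0.6428 = 66.529 m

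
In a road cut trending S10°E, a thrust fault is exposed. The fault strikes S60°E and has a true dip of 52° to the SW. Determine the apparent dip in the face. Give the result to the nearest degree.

Angle between strike (S60°E) and section (S10°E): β = 50°.
tan(apparent dip) = tan 52° · sin 50° = 0.9805
α = arctan(0.9805) = 44.44°

44°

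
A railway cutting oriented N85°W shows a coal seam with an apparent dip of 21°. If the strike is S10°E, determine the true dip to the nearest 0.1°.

β = acute angle between strike S10°E and section N85°W = 75°.
tan δ = tan α / sin β = tan 21° / sin 75° = 0.3839 / 0.9659 = 0.3974
true dip = arctan 0.3974 = 21.67°

21.7°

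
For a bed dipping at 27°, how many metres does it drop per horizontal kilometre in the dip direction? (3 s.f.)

drop per km = 1000 × tan 27° = 1000 × 0.5095

510 m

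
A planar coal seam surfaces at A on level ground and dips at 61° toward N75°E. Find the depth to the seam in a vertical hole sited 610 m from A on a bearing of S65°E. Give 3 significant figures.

843 m

The hole lies 40° from the dip direction, so the down-dip offset is 610 × cos 40° = 467.29 m.
Depth = down-dip offset × tan(dip) = 467.29 × tan 61° = 467.29 × 1.8040
Depth = 843.01 m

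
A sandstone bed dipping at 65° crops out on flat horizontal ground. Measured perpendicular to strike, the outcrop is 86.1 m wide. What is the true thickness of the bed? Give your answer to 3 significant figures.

True thickness t = w · sin(dip) = 86.1 × sin 65°
t = 86.1 × 0.9063 = 78.033 m

78.0 m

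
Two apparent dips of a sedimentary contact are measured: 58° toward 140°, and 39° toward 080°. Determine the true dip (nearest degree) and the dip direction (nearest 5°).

true dip 58°, dip direction 140°

Each apparent-dip line lies in the plane. As unit vectors (x east, y north, z up), v₁ plunges 58°→140° and v₂ plunges 39°→080°.
The plane normal is n = v₁ × v₂ ∝ (0.370, -0.435, 0.357).
True dip = arccos(n_z / |n|) = arccos(0.5299) = 58.0°.
The horizontal component of n points toward azimuth atan2(n_x, n_y) = 140°, the dip direction.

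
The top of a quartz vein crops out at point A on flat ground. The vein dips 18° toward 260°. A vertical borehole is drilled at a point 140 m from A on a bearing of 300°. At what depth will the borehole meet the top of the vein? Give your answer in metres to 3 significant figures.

The hole lies 40° from the dip direction, so the down-dip offset is 140 × cos 40° = 107.25 m.
Depth = down-dip offset × tan(dip) = 107.25 × tan 18° = 107.25 × 0.3249
Depth = 34.85 m

34.8 m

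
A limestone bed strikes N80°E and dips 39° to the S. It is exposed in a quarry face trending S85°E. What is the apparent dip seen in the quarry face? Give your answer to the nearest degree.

The section lies 15° from the strike.
tan α = tan 39° × sin 15° = 0.8098 × 0.2588 = 0.2096
apparent dip = arctan 0.2096 = 11.84°

12°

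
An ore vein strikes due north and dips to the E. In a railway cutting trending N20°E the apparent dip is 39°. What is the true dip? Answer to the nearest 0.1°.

67.1°

The section is 20° from the strike.
tan δ = tan α / sin β = tan 39° / sin 20° = 0.8098 / 0.3420 = 2.3677
true dip = arctan 2.3677 = 67.10°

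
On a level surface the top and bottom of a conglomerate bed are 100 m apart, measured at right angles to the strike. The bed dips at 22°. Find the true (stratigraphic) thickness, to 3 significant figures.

37.5 m

True thickness t = w · sin(dip) = 100 × sin 22°
t = 100 × 0.3746 = 37.461 m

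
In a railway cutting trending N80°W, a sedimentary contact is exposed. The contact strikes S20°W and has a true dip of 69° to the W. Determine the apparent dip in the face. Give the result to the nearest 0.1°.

The strike is S20°W and the section trends N80°W; the acute angle between them is β = 80°.
tan(apparent dip) = tan 69° · sin 80° = 2.5655
apparent dip = arctan 2.5655 = 68.70°

68.7°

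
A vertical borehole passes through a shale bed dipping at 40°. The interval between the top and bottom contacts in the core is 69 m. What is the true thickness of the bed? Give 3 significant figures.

52.9 m

True thickness t = h · cos(dip) = 69 × cos 40°
t = 69 × 0.7660 = 52.857 m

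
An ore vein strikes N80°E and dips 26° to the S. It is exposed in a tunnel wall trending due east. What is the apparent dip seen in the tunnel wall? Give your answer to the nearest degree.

Angle between strike (N80°E) and section (due east): β = 10°.
tan α = tan 26° × sin 10° = 0.4877 × 0.1736 = 0.0847
apparent dip = arctan 0.0847 = 4.84°

5°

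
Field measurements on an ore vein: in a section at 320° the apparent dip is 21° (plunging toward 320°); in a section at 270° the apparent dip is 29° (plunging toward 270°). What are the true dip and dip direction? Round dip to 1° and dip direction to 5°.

true dip 29°, dip direction 275°

The two traces are lines in the plane: v₁ = (sin 320°·cos 21°, cos 320°·cos 21°, −sin 21°), v₂ = (sin 270°·cos 29°, cos 270°·cos 29°, −sin 29°).
The plane normal is n = v₁ × v₂ ∝ (-0.347, 0.023, 0.625).
Dip δ = arctan(|n_h|/n_z) = arctan(0.347/0.625) = 29.1°.
Dip direction = azimuth of (n_x, n_y) = atan2(-0.347, 0.023) = 274°.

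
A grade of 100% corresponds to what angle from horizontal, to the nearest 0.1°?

tan θ = 100/100 = 1.0000
θ = arctan(1.0000) = 45.00°

45.0°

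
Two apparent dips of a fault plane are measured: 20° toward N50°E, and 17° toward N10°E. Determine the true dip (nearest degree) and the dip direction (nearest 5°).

true dip 20°, dip direction 045°

Represent each trace as a vector plunging at its apparent dip toward its trend (east-north-up frame): v₁ = (0.720, 0.604, -0.342), v₂ = (0.166, 0.942, -0.292).
Cross product v₁ × v₂ gives the pole to the plane: n ∝ (0.146, 0.154, 0.578).
tan δ = √(n_x²+n_y²)/n_z = 0.212/0.578, so δ = 20.1°.
Dip direction = azimuth of (n_x, n_y) = atan2(0.146, 0.154) = 43°.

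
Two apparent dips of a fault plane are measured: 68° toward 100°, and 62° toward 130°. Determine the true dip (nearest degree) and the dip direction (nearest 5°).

Each apparent-dip line lies in the plane. As unit vectors (x east, y north, z up), v₁ plunges 68°→100° and v₂ plunges 62°→130°.
The plane normal is n = v₁ × v₂ ∝ (0.222, 0.008, 0.088).
tan δ = √(n_x²+n_y²)/n_z = 0.222/0.088, so δ = 68.4°.
Dip direction = atan2(0.222, 0.008) = 88° (azimuth of n's horizontal projection).

true dip 68°, dip direction 090°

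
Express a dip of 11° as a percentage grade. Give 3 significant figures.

19.4%

grade % = 100 × tan 11° = 100 × 0.1944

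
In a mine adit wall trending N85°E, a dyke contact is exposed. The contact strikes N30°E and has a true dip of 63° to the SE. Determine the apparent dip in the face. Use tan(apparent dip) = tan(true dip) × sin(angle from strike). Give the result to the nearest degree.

The section lies 55° from the strike.
tan(apparent dip) = tan 63° · sin 55° = 1.6077
α = arctan(1.6077) = 58.12°

58°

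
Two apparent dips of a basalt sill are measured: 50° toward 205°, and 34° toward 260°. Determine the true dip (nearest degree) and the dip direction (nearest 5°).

true dip 50°, dip direction 205°

Represent each trace as a vector plunging at its apparent dip toward its trend (east-north-up frame): v₁ = (-0.272, -0.583, -0.766), v₂ = (-0.816, -0.144, -0.559).
The plane normal is n = v₁ × v₂ ∝ (-0.215, -0.474, 0.437).
tan δ = √(n_x²+n_y²)/n_z = 0.520/0.437, so δ = 50.0°.
Dip direction = atan2(-0.215, -0.474) = 204° (azimuth of n's horizontal projection).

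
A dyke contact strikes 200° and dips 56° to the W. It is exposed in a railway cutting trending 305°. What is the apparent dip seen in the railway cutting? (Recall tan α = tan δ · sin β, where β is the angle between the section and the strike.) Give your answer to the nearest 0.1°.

Angle between strike (200°) and section (305°): β = 75°.
tan α = tan 56° × sin 75° = 1.4826 × 0.9659 = 1.4320
apparent dip = arctan 1.4320 = 55.07°

55.1°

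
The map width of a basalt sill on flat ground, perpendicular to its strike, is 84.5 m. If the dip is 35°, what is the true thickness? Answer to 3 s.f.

True thickness t = w · sin(dip) = 84.5 × sin 35°
t = 84.5 × 0.5736 = 48.467 m

48.5 m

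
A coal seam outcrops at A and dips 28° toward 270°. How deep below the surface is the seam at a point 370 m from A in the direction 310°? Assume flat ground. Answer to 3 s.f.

151 m

The hole lies 40° from the dip direction, so the down-dip offset is 370 × cos 40° = 283.44 m.
Depth = down-dip offset × tan(dip) = 283.44 × tan 28° = 283.44 × 0.5317
Depth = 150.71 m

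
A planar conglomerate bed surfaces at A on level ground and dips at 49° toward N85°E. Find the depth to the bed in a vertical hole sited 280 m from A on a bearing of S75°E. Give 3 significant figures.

The hole lies 20° from the dip direction, so the down-dip offset is 280 × cos 20° = 263.11 m.
Depth = down-dip offset × tan(dip) = 263.11 × tan 49° = 263.11 × 1.1504
Depth = 302.68 m

303 m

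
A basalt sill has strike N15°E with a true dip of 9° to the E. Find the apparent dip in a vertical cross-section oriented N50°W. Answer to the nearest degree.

8°

The strike is N15°E and the section trends N50°W; the acute angle between them is β = 65°.
tan(apparent dip) = tan 9° · sin 65° = 0.1435
α = arctan(0.1435) = 8.17°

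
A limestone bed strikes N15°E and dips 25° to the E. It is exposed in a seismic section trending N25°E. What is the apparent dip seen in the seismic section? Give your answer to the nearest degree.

Angle between strike (N15°E) and section (N25°E): β = 10°.
tan α = tan 25° × sin 10° = 0.4663 × 0.1736 = 0.0810
α = arctan(0.0810) = 4.63°

5°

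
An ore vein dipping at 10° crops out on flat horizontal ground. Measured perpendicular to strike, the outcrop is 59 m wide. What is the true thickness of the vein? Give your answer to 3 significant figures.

10.2 m

True thickness t = w · sin(dip) = 59 × sin 10°
t = 59 × 0.1736 = 10.245 m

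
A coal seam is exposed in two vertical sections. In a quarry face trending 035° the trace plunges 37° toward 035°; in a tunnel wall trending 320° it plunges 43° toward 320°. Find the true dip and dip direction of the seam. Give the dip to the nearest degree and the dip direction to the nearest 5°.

true dip 47°, dip direction 350°

Represent each trace as a vector plunging at its apparent dip toward its trend (east-north-up frame): v₁ = (0.458, 0.654, -0.602), v₂ = (-0.470, 0.560, -0.682).
The plane normal is n = v₁ × v₂ ∝ (-0.109, 0.595, 0.564).
True dip = arccos(n_z / |n|) = arccos(0.6819) = 47.0°.
Dip direction = azimuth of (n_x, n_y) = atan2(-0.109, 0.595) = 350°.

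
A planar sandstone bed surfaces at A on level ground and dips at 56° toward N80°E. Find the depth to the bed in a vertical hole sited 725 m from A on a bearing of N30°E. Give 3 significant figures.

691 m

The hole lies 50° from the dip direction, so the down-dip offset is 725 × cos 50° = 466.02 m.
Depth = down-dip offset × tan(dip) = 466.02 × tan 56° = 466.02 × 1.4826
Depth = 690.90 m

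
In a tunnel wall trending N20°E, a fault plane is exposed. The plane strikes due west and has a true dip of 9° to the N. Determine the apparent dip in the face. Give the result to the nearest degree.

Angle between strike (due west) and section (N20°E): β = 70°.
tan α = tan 9° × sin 70° = 0.1584 × 0.9397 = 0.1488
α = arctan(0.1488) = 8.47°

8°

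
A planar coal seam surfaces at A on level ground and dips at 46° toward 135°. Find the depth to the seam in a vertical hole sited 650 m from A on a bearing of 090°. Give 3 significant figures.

476 m

The hole lies 45° from the dip direction, so the down-dip offset is 650 × cos 45° = 459.62 m.
Depth = down-dip offset × tan(dip) = 459.62 × tan 46° = 459.62 × 1.0355
Depth = 475.95 m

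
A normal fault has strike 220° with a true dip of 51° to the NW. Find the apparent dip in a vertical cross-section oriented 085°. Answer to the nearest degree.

41°

The section lies 45° from the strike.
tan α = tan 51° × sin 45° = 1.2349 × 0.7071 = 0.8732
apparent dip = arctan 0.8732 = 41.13°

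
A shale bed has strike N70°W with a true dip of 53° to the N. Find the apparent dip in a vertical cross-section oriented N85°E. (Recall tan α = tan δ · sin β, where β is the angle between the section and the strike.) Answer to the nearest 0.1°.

29.3°

The section lies 25° from the strike.
tan(apparent dip) = tan 53° · sin 25° = 0.5608
α = arctan(0.5608) = 29.29°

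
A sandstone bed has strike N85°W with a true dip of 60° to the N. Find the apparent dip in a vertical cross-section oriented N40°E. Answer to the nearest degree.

The strike is N85°W and the section trends N40°E; the acute angle between them is β = 55°.
tan(apparent dip) = tan 60° · sin 55° = 1.4188
α = arctan(1.4188) = 54.82°

55°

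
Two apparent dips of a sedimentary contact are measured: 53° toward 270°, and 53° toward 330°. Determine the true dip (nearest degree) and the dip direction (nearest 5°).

The two traces are lines in the plane: v₁ = (sin 270°·cos 53°, cos 270°·cos 53°, −sin 53°), v₂ = (sin 330°·cos 53°, cos 330°·cos 53°, −sin 53°).
Cross product v₁ × v₂ gives the pole to the plane: n ∝ (-0.416, 0.240, 0.314).
tan δ = √(n_x²+n_y²)/n_z = 0.481/0.314, so δ = 56.9°.
Dip direction = atan2(-0.416, 0.240) = 300° (azimuth of n's horizontal projection).

true dip 57°, dip direction 300°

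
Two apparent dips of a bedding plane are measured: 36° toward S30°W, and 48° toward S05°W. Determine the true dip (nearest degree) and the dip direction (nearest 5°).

true dip 52°, dip direction 155°

Represent each trace as a vector plunging at its apparent dip toward its trend (east-north-up frame): v₁ = (-0.405, -0.701, -0.588), v₂ = (-0.058, -0.667, -0.743).
The plane normal is n = v₁ × v₂ ∝ (0.129, -0.266, 0.229).
Dip δ = arctan(|n_h|/n_z) = arctan(0.296/0.229) = 52.3°.
Dip direction = azimuth of (n_x, n_y) = atan2(0.129, -0.266) = 154°.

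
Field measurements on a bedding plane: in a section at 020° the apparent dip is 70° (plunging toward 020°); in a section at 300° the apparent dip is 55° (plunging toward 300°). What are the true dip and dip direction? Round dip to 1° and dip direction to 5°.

true dip 71°, dip direction 000°

Represent each trace as a vector plunging at its apparent dip toward its trend (east-north-up frame): v₁ = (0.117, 0.321, -0.940), v₂ = (-0.497, 0.287, -0.819).
Cross product v₁ × v₂ gives the pole to the plane: n ∝ (0.006, 0.563, 0.193).
True dip = arccos(n_z / |n|) = arccos(0.3248) = 71.0°.
Dip direction = azimuth of (n_x, n_y) = atan2(0.006, 0.563) = 1°.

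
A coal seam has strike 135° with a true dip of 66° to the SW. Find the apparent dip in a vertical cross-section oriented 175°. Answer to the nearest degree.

The section lies 40° from the strike.
tan(apparent dip) = tan 66° · sin 40° = 1.4437
apparent dip = arctan 1.4437 = 55.29°

55°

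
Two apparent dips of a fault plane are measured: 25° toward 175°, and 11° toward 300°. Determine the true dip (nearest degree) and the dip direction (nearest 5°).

The two traces are lines in the plane: v₁ = (sin 175°·cos 25°, cos 175°·cos 25°, −sin 25°), v₂ = (sin 300°·cos 11°, cos 300°·cos 11°, −sin 11°).
The plane normal is n = v₁ × v₂ ∝ (-0.380, -0.374, 0.729).
Dip δ = arctan(|n_h|/n_z) = arctan(0.533/0.729) = 36.2°.
The horizontal component of n points toward azimuth atan2(n_x, n_y) = 225°, the dip direction.

true dip 36°, dip direction 225°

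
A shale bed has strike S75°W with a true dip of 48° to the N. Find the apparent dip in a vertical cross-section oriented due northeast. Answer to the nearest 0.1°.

Angle between strike (S75°W) and section (due northeast): β = 30°.
tan(apparent dip) = tan 48° · sin 30° = 0.5553
α = arctan(0.5553) = 29.04°

29.0°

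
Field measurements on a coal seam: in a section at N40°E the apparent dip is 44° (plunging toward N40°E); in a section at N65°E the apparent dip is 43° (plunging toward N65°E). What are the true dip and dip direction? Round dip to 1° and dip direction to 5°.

Each apparent-dip line lies in the plane. As unit vectors (x east, y north, z up), v₁ plunges 44°→N40°E and v₂ plunges 43°→N65°E.
Cross product v₁ × v₂ gives the pole to the plane: n ∝ (0.161, 0.145, 0.222).
True dip = arccos(n_z / |n|) = arccos(0.7159) = 44.3°.
Dip direction = atan2(0.161, 0.145) = 48° (azimuth of n's horizontal projection).

true dip 44°, dip direction 050°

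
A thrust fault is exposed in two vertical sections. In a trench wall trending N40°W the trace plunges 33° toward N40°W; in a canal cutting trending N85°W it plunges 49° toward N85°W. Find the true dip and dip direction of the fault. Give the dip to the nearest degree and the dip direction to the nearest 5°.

true dip 50°, dip direction 265°

Each apparent-dip line lies in the plane. As unit vectors (x east, y north, z up), v₁ plunges 33°→N40°W and v₂ plunges 49°→N85°W.
Cross product v₁ × v₂ gives the pole to the plane: n ∝ (-0.454, -0.051, 0.389).
True dip = arccos(n_z / |n|) = arccos(0.6486) = 49.6°.
Dip direction = azimuth of (n_x, n_y) = atan2(-0.454, -0.051) = 264°.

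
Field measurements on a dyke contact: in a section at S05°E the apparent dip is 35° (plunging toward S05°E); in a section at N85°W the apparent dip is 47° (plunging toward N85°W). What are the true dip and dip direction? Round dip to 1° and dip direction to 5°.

true dip 54°, dip direction 235°

Each apparent-dip line lies in the plane. As unit vectors (x east, y north, z up), v₁ plunges 35°→S05°E and v₂ plunges 47°→N85°W.
The plane normal is n = v₁ × v₂ ∝ (-0.631, -0.442, 0.550).
tan δ = √(n_x²+n_y²)/n_z = 0.770/0.550, so δ = 54.5°.
Dip direction = azimuth of (n_x, n_y) = atan2(-0.631, -0.442) = 235°.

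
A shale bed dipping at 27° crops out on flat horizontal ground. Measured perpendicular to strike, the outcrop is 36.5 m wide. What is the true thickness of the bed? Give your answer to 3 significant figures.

True thickness t = w · sin(dip) = 36.5 × sin 27°
t = 36.5 × 0.4540 = 16.571 m

16.6 m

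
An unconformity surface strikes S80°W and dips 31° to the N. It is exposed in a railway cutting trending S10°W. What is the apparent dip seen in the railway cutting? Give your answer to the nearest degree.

29°

Angle between strike (S80°W) and section (S10°W): β = 70°.
tan(apparent dip) = tan 31° · sin 70° = 0.5646
α = arctan(0.5646) = 29.45°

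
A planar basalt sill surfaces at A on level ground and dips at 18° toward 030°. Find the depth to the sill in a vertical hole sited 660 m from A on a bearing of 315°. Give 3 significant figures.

55.5 m

The hole lies 75° from the dip direction, so the down-dip offset is 660 × cos 75° = 170.82 m.
Depth = down-dip offset × tan(dip) = 170.82 × tan 18° = 170.82 × 0.3249
Depth = 55.50 m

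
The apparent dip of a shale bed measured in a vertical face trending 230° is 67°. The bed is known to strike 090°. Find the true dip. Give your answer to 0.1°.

β = acute angle between strike 090° and section 230° = 40°.
tan(true dip) = tan 67° / sin 40° = 3.6651
δ = arctan(3.6651) = 74.74°

74.7°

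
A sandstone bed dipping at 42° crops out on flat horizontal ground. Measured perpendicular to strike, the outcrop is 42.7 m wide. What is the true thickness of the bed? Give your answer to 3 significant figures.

True thickness t = w · sin(dip) = 42.7 × sin 42°
t = 42.7 × 0.6691 = 28.572 m

28.6 m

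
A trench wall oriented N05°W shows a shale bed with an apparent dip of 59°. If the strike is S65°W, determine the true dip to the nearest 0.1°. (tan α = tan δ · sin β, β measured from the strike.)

60.5°

The section is 70° from the strike.
tan(true dip) = tan 59° / sin 70° = 1.7711
δ = arctan(1.7711) = 60.55°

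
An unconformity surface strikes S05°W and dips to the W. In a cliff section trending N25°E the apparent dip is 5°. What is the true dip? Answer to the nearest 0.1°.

14.3°

The section is 20° from the strike.
tan δ = tan α / sin β = tan 5° / sin 20° = 0.0875 / 0.3420 = 0.2558
true dip = arctan 0.2558 = 14.35°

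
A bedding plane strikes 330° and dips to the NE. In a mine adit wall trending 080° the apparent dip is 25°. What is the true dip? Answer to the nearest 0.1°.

26.4°

β = acute angle between strike 330° and section 080° = 70°.
tan δ = tan α / sin β = tan 25° / sin 70° = 0.4663 / 0.9397 = 0.4962
true dip = arctan 0.4962 = 26.39°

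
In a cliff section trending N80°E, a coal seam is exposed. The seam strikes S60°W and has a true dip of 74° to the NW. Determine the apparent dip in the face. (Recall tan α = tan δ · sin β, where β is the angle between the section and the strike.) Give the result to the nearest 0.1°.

Angle between strike (S60°W) and section (N80°E): β = 20°.
tan(apparent dip) = tan 74° · sin 20° = 1.1928
apparent dip = arctan 1.1928 = 50.02°

50.0°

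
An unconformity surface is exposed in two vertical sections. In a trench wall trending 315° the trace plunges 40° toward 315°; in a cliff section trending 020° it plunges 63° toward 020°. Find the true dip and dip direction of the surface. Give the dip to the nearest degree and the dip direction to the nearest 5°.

The two traces are lines in the plane: v₁ = (sin 315°·cos 40°, cos 315°·cos 40°, −sin 40°), v₂ = (sin 20°·cos 63°, cos 20°·cos 63°, −sin 63°).
n = v₁ × v₂ = (0.208, 0.582, 0.315) (taken with n_z > 0).
tan δ = √(n_x²+n_y²)/n_z = 0.619/0.315, so δ = 63.0°.
Dip direction = atan2(0.208, 0.582) = 20° (azimuth of n's horizontal projection).

true dip 63°, dip direction 020°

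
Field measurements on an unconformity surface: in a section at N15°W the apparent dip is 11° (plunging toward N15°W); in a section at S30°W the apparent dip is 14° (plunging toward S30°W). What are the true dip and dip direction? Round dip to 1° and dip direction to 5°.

true dip 30°, dip direction 275°

The two traces are lines in the plane: v₁ = (sin 345°·cos 11°, cos 345°·cos 11°, −sin 11°), v₂ = (sin 210°·cos 14°, cos 210°·cos 14°, −sin 14°).
n = v₁ × v₂ = (-0.390, 0.031, 0.673) (taken with n_z > 0).
Dip δ = arctan(|n_h|/n_z) = arctan(0.391/0.673) = 30.1°.
The horizontal component of n points toward azimuth atan2(n_x, n_y) = 275°, the dip direction.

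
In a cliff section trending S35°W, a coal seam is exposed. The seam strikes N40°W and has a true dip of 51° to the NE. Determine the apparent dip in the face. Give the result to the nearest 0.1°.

50.0°

Angle between strike (N40°W) and section (S35°W): β = 75°.
tan(apparent dip) = tan 51° · sin 75° = 1.1928
α = arctan(1.1928) = 50.03°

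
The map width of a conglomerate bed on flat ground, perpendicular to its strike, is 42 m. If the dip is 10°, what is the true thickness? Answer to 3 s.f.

7.29 m

True thickness t = w · sin(dip) = 42 × sin 10°
t = 42 × 0.1736 = 7.293 m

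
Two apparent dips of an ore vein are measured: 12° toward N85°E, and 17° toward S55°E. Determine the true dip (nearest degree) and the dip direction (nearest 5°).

The two traces are lines in the plane: v₁ = (sin 85°·cos 12°, cos 85°·cos 12°, −sin 12°), v₂ = (sin 125°·cos 17°, cos 125°·cos 17°, −sin 17°).
The plane normal is n = v₁ × v₂ ∝ (0.139, -0.122, 0.601).
tan δ = √(n_x²+n_y²)/n_z = 0.185/0.601, so δ = 17.1°.
The horizontal component of n points toward azimuth atan2(n_x, n_y) = 131°, the dip direction.

true dip 17°, dip direction 130°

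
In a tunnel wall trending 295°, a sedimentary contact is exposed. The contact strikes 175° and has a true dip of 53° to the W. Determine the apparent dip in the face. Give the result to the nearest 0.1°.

49.0°

The strike is 175° and the section trends 295°; the acute angle between them is β = 60°.
tan(apparent dip) = tan 53° · sin 60° = 1.1493
apparent dip = arctan 1.1493 = 48.97°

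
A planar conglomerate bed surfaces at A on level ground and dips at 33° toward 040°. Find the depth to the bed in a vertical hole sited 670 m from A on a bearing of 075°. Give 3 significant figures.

The hole lies 35° from the dip direction, so the down-dip offset is 670 × cos 35° = 548.83 m.
Depth = down-dip offset × tan(dip) = 548.83 × tan 33° = 548.83 × 0.6494
Depth = 356.42 m

356 m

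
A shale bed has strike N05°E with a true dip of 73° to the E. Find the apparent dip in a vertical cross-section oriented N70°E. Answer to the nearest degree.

The section lies 65° from the strike.
tan(apparent dip) = tan 73° · sin 65° = 2.9644
apparent dip = arctan 2.9644 = 71.36°

71°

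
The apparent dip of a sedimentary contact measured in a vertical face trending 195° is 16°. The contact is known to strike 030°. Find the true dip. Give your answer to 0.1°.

47.9°

The section is 15° from the strike.
tan δ = tan α / sin β = tan 16° / sin 15° = 0.2867 / 0.2588 = 1.1079
δ = arctan(1.1079) = 47.93°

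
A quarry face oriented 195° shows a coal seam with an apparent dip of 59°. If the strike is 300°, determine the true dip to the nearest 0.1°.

The section is 75° from the strike.
tan(true dip) = tan 59° / sin 75° = 1.7230
true dip = arctan 1.7230 = 59.87°

59.9°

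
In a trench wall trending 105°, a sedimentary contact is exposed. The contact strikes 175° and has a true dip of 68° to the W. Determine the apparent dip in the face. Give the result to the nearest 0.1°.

66.7°

The strike is 175° and the section trends 105°; the acute angle between them is β = 70°.
tan(apparent dip) = tan 68° · sin 70° = 2.3258
apparent dip = arctan 2.3258 = 66.73°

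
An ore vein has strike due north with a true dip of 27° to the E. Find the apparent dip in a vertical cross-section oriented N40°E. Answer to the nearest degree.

18°

Angle between strike (due north) and section (N40°E): β = 40°.
tan α = tan 27° × sin 40° = 0.5095 × 0.6428 = 0.3275
α = arctan(0.3275) = 18.13°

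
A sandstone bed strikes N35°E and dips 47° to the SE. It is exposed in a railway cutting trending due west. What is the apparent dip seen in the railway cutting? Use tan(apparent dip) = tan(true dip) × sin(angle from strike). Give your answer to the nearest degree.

The section lies 55° from the strike.
tan α = tan 47° × sin 55° = 1.0724 × 0.8192 = 0.8784
α = arctan(0.8784) = 41.30°

41°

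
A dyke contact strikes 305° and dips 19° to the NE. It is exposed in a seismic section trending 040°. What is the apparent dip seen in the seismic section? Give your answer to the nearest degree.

19°

The section lies 85° from the strike.
tan(apparent dip) = tan 19° · sin 85° = 0.3430
α = arctan(0.3430) = 18.93°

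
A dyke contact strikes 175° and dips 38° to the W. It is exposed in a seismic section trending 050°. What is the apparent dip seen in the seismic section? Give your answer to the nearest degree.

33°

The strike is 175° and the section trends 050°; the acute angle between them is β = 55°.
tan(apparent dip) = tan 38° · sin 55° = 0.6400
α = arctan(0.6400) = 32.62°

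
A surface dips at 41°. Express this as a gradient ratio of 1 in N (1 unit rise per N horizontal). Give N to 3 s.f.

1 in 1.15

1 : N means tan θ = 1/N, so N = 1/tan 41° = 1/0.8693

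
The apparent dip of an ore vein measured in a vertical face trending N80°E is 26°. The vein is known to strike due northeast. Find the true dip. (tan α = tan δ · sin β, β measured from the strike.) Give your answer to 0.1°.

40.4°

The section is 35° from the strike.
tan δ = tan α / sin β = tan 26° / sin 35° = 0.4877 / 0.5736 = 0.8503
δ = arctan(0.8503) = 40.38°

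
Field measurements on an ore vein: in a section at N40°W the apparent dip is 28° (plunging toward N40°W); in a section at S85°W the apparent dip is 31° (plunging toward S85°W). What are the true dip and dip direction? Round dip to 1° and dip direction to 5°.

Each apparent-dip line lies in the plane. As unit vectors (x east, y north, z up), v₁ plunges 28°→N40°W and v₂ plunges 31°→S85°W.
n = v₁ × v₂ = (-0.383, 0.109, 0.620) (taken with n_z > 0).
Dip δ = arctan(|n_h|/n_z) = arctan(0.399/0.620) = 32.7°.
Dip direction = atan2(-0.383, 0.109) = 286° (azimuth of n's horizontal projection).

true dip 33°, dip direction 285°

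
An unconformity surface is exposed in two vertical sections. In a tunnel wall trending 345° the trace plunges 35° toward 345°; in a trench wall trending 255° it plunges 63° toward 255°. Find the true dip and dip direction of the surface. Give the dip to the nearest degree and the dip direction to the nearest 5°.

true dip 64°, dip direction 275°

Each apparent-dip line lies in the plane. As unit vectors (x east, y north, z up), v₁ plunges 35°→345° and v₂ plunges 63°→255°.
The plane normal is n = v₁ × v₂ ∝ (-0.772, 0.063, 0.372).
Dip δ = arctan(|n_h|/n_z) = arctan(0.775/0.372) = 64.4°.
The horizontal component of n points toward azimuth atan2(n_x, n_y) = 275°, the dip direction.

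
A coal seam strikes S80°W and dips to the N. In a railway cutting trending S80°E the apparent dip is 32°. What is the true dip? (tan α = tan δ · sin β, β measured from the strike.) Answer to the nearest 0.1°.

β = acute angle between strike S80°W and section S80°E = 20°.
tan(true dip) = tan 32° / sin 20° = 1.8270
δ = arctan(1.8270) = 61.31°

61.3°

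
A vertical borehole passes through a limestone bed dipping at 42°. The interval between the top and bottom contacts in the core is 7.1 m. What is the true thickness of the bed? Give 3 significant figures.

True thickness t = h · cos(dip) = 7.1 × cos 42°
t = 7.1 × 0.7431 = 5.276 m

5.28 m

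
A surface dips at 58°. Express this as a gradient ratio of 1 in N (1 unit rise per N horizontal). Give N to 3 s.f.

1 in 0.625

1 : N means tan θ = 1/N, so N = 1/tan 58° = 1/1.6003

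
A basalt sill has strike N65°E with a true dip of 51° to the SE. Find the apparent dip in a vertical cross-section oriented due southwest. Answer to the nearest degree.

Angle between strike (N65°E) and section (due southwest): β = 20°.
tan(apparent dip) = tan 51° · sin 20° = 0.4224
apparent dip = arctan 0.4224 = 22.90°

23°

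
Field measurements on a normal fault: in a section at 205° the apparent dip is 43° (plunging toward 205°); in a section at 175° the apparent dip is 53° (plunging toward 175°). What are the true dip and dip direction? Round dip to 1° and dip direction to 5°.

true dip 54°, dip direction 155°

Each apparent-dip line lies in the plane. As unit vectors (x east, y north, z up), v₁ plunges 43°→205° and v₂ plunges 53°→175°.
n = v₁ × v₂ = (0.120, -0.283, 0.220) (taken with n_z > 0).
tan δ = √(n_x²+n_y²)/n_z = 0.307/0.220, so δ = 54.4°.
Dip direction = atan2(0.120, -0.283) = 157° (azimuth of n's horizontal projection).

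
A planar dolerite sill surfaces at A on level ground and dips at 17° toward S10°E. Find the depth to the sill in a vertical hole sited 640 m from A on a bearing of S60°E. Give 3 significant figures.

The hole lies 50° from the dip direction, so the down-dip offset is 640 × cos 50° = 411.38 m.
Depth = down-dip offset × tan(dip) = 411.38 × tan 17° = 411.38 × 0.3057
Depth = 125.77 m

126 m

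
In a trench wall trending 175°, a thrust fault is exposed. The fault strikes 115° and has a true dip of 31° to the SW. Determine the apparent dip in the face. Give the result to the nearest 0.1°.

The strike is 115° and the section trends 175°; the acute angle between them is β = 60°.
tan α = tan 31° × sin 60° = 0.6009 × 0.8660 = 0.5204
α = arctan(0.5204) = 27.49°

27.5°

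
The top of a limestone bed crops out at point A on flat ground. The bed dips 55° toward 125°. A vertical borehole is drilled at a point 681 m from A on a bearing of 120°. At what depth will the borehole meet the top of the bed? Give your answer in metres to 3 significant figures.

The hole lies 5° from the dip direction, so the down-dip offset is 681 × cos 5° = 678.41 m.
Depth = down-dip offset × tan(dip) = 678.41 × tan 55° = 678.41 × 1.4281
Depth = 968.87 m

969 m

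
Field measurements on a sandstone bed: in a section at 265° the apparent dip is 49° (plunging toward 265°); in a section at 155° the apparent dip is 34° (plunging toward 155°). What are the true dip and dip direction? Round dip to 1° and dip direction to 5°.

Each apparent-dip line lies in the plane. As unit vectors (x east, y north, z up), v₁ plunges 49°→265° and v₂ plunges 34°→155°.
Cross product v₁ × v₂ gives the pole to the plane: n ∝ (-0.535, -0.630, 0.511).
True dip = arccos(n_z / |n|) = arccos(0.5260) = 58.3°.
Dip direction = atan2(-0.535, -0.630) = 220° (azimuth of n's horizontal projection).

true dip 58°, dip direction 220°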